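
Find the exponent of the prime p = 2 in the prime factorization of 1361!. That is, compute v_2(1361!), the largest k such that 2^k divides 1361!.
v_2(1361!) = 1356

Legendre's formula: v_p(n!) = Σ_{k ≥ 1} ⌊n / p^k⌋. For p = 2, n = 1361, the terms are:
  ⌊1361/2^1⌋ = ⌊1361/2⌋ = 680
  ⌊1361/2^2⌋ = ⌊1361/4⌋ = 340
  ⌊1361/2^3⌋ = ⌊1361/8⌋ = 170
  ⌊1361/2^4⌋ = ⌊1361/16⌋ = 85
  ⌊1361/2^5⌋ = ⌊1361/32⌋ = 42
  ⌊1361/2^6⌋ = ⌊1361/64⌋ = 21
  ⌊1361/2^7⌋ = ⌊1361/128⌋ = 10
  ⌊1361/2^8⌋ = ⌊1361/256⌋ = 5
  ⌊1361/2^9⌋ = ⌊1361/512⌋ = 2
  ⌊1361/2^10⌋ = ⌊1361/1024⌋ = 1
(the next term ⌊1361/2^11⌋ = 0, terminating the sum). Summing: v_2(1361!) = 680 + 340 + 170 + 85 + 42 + 21 + 10 + 5 + 2 + 1 = 1356.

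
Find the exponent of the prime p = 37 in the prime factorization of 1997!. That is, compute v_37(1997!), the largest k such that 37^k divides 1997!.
v_37(1997!) = 54

Legendre's formula: v_p(n!) = Σ_{k ≥ 1} ⌊n / p^k⌋. For p = 37, n = 1997, the terms are:
  ⌊1997/37^1⌋ = ⌊1997/37⌋ = 53
  ⌊1997/37^2⌋ = ⌊1997/1369⌋ = 1
(the next term ⌊1997/37^3⌋ = 0, terminating the sum). Summing: v_37(1997!) = 53 + 1 = 54.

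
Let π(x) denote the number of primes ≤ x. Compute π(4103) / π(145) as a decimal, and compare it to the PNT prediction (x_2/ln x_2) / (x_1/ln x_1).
π(4103)/π(145) = 565/34 ≈ 16.6176;  PNT prediction ≈ 16.9271.

π(145) = 34 and π(4103) = 565, so π(4103)/π(145) ≈ 16.6176. The PNT-predicted ratio is (4103/ln(4103)) / (145/ln(145)) ≈ 16.9271. The two agree to within a few percent, as expected.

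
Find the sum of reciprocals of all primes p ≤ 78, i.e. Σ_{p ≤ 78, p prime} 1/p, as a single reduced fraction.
Σ 1/p = 71544353681891529224514036059/40729680599249024150621323470

π(78) = 21, so the primes ≤ 78 are [2, 3, 5, 7, 11, 13, 17, 19, 23, 29, 31, 37, 41, 43, 47, 53, 59, 61, 67, 71, 73]. Summing 1/p over these primes: 71544353681891529224514036059/40729680599249024150621323470 ≈ 1.7566. Mertens estimate ln ln(78) + 0.2615 ≈ 1.7332.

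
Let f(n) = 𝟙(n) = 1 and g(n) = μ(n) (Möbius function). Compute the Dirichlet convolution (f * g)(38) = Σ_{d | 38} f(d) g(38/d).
(𝟙 * μ)(38) = 0

Divisors of 38: [1, 2, 19, 38]. For each d | 38:
  d = 1: 𝟙(1) · μ(38/1) = 1 · 1 = 1
  d = 2: 𝟙(2) · μ(38/2) = 1 · -1 = -1
  d = 19: 𝟙(19) · μ(38/19) = 1 · -1 = -1
  d = 38: 𝟙(38) · μ(38/38) = 1 · 1 = 1
Summing: (𝟙 * μ)(38) = 1 + -1 + -1 + 1 = 0.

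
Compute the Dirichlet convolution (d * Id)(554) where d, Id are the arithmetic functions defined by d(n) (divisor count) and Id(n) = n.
(d * Id)(554) = 1116

Divisors of 554: [1, 2, 277, 554]. For each d | 554:
  d = 1: d(1) · Id(554/1) = 1 · 554 = 554
  d = 2: d(2) · Id(554/2) = 2 · 277 = 554
  d = 277: d(277) · Id(554/277) = 2 · 2 = 4
  d = 554: d(554) · Id(554/554) = 4 · 1 = 4
Summing: (d * Id)(554) = 554 + 554 + 4 + 4 = 1116.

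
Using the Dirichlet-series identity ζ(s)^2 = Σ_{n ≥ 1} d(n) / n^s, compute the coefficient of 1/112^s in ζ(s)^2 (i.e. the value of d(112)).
d(112) = 10

ζ(s)^2 = (Σ 1/m^s)(Σ 1/k^s). The coefficient of 1/n^s in the product is the number of ordered pairs (m, k) with mk = n, which equals d(n). For n = 112, divisors are [1, 2, 4, 7, 8, 14, 16, 28, 56, 112], so d(112) = 10.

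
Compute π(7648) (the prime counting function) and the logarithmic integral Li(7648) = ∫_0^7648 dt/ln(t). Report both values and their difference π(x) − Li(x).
π(7648) = 970;  Li(7648) ≈ 987.15;  π(x) − Li(x) ≈ -17.15.

Direct count of primes ≤ 7648 gives π(7648) = 970. Numerical evaluation of the logarithmic integral gives Li(7648) ≈ 987.15. The difference π(x) − Li(x) ≈ -17.15 is typically negative for small/moderate x (Li(x) overestimates), though Littlewood's theorem shows this sign changes infinitely often.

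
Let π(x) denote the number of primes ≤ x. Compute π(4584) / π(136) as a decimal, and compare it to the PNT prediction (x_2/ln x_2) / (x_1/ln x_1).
π(4584)/π(136) = 620/32 ≈ 19.3750;  PNT prediction ≈ 19.6416.

π(136) = 32 and π(4584) = 620, so π(4584)/π(136) ≈ 19.3750. The PNT-predicted ratio is (4584/ln(4584)) / (136/ln(136)) ≈ 19.6416. The two agree to within a few percent, as expected.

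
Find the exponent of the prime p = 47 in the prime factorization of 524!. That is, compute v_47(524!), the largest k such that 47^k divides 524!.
v_47(524!) = 11

Legendre's formula: v_p(n!) = Σ_{k ≥ 1} ⌊n / p^k⌋. For p = 47, n = 524, the terms are:
  ⌊524/47^1⌋ = ⌊524/47⌋ = 11
(the next term ⌊524/47^2⌋ = 0, terminating the sum). Summing: v_47(524!) = 11 = 11.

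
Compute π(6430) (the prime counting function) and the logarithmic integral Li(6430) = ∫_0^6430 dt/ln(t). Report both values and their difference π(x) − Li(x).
π(6430) = 836;  Li(6430) ≈ 849.64;  π(x) − Li(x) ≈ -13.64.

Direct count of primes ≤ 6430 gives π(6430) = 836. Numerical evaluation of the logarithmic integral gives Li(6430) ≈ 849.64. The difference π(x) − Li(x) ≈ -13.64 is typically negative for small/moderate x (Li(x) overestimates), though Littlewood's theorem shows this sign changes infinitely often.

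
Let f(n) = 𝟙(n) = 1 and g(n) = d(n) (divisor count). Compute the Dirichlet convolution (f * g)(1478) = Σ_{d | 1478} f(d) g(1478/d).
(𝟙 * d)(1478) = 9

Divisors of 1478: [1, 2, 739, 1478]. For each d | 1478:
  d = 1: 𝟙(1) · d(1478/1) = 1 · 4 = 4
  d = 2: 𝟙(2) · d(1478/2) = 1 · 2 = 2
  d = 739: 𝟙(739) · d(1478/739) = 1 · 2 = 2
  d = 1478: 𝟙(1478) · d(1478/1478) = 1 · 1 = 1
Summing: (𝟙 * d)(1478) = 4 + 2 + 2 + 1 = 9.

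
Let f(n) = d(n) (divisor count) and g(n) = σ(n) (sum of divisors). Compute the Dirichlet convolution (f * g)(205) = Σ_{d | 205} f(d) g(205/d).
(d * σ)(205) = 352

Divisors of 205: [1, 5, 41, 205]. For each d | 205:
  d = 1: d(1) · σ(205/1) = 1 · 252 = 252
  d = 5: d(5) · σ(205/5) = 2 · 42 = 84
  d = 41: d(41) · σ(205/41) = 2 · 6 = 12
  d = 205: d(205) · σ(205/205) = 4 · 1 = 4
Summing: (d * σ)(205) = 252 + 84 + 12 + 4 = 352.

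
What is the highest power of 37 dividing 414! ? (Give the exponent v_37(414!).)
v_37(414!) = 11

Legendre's formula: v_p(n!) = Σ_{k ≥ 1} ⌊n / p^k⌋. For p = 37, n = 414, the terms are:
  ⌊414/37^1⌋ = ⌊414/37⌋ = 11
(the next term ⌊414/37^2⌋ = 0, terminating the sum). Summing: v_37(414!) = 11 = 11.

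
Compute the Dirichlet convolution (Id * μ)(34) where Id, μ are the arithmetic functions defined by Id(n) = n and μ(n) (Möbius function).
(Id * μ)(34) = 16

Divisors of 34: [1, 2, 17, 34]. For each d | 34:
  d = 1: Id(1) · μ(34/1) = 1 · 1 = 1
  d = 2: Id(2) · μ(34/2) = 2 · -1 = -2
  d = 17: Id(17) · μ(34/17) = 17 · -1 = -17
  d = 34: Id(34) · μ(34/34) = 34 · 1 = 34
Summing: (Id * μ)(34) = 1 + -2 + -17 + 34 = 16.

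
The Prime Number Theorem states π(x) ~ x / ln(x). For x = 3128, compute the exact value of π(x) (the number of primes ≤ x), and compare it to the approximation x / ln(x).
π(3128) = 445;  x/ln(x) ≈ 388.66;  relative error ≈ 12.66%.

Directly count primes up to 3128: π(3128) = 445. The PNT approximation gives 3128/ln(3128) ≈ 3128/8.04815 ≈ 388.66. Relative error (π(x) − x/ln(x)) / π(x) ≈ 12.66%; the approximation is known to undercount slightly (Li(x) is a better estimate).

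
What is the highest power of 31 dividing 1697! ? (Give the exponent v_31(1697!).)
v_31(1697!) = 55

Legendre's formula: v_p(n!) = Σ_{k ≥ 1} ⌊n / p^k⌋. For p = 31, n = 1697, the terms are:
  ⌊1697/31^1⌋ = ⌊1697/31⌋ = 54
  ⌊1697/31^2⌋ = ⌊1697/961⌋ = 1
(the next term ⌊1697/31^3⌋ = 0, terminating the sum). Summing: v_31(1697!) = 54 + 1 = 55.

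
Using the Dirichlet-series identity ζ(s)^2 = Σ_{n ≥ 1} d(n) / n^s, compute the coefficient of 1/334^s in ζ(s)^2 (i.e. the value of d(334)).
d(334) = 4

ζ(s)^2 = (Σ 1/m^s)(Σ 1/k^s). The coefficient of 1/n^s in the product is the number of ordered pairs (m, k) with mk = n, which equals d(n). For n = 334, divisors are [1, 2, 167, 334], so d(334) = 4.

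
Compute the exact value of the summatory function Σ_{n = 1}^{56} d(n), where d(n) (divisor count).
Σ_{n ≤ 56} d(n) = 239

Compute d(n) for each 1 ≤ n ≤ 56: d(1) = 1, d(2) = 2, d(3) = 2, d(4) = 3, d(5) = 2, d(6) = 4, d(7) = 2, d(8) = 4, d(9) = 3, d(10) = 4, d(11) = 2, d(12) = 6, d(13) = 2, d(14) = 4, d(15) = 4, d(16) = 5, d(17) = 2, d(18) = 6, d(19) = 2, d(20) = 6, d(21) = 4, d(22) = 4, d(23) = 2, d(24) = 8, d(25) = 3, d(26) = 4, d(27) = 4, d(28) = 6, d(29) = 2, d(30) = 8, d(31) = 2, d(32) = 6, d(33) = 4, d(34) = 4, d(35) = 4, d(36) = 9, d(37) = 2, d(38) = 4, d(39) = 4, d(40) = 8, d(41) = 2, d(42) = 8, d(43) = 2, d(44) = 6, d(45) = 6, d(46) = 4, d(47) = 2, d(48) = 10, d(49) = 3, d(50) = 6, d(51) = 4, d(52) = 6, d(53) = 2, d(54) = 8, d(55) = 4, d(56) = 8. Summing all 56 values: 239. (Dirichlet's divisor formula: Σ_{n ≤ x} d(n) = x ln(x) + (2γ − 1) x + O(√x). For x = 56, the asymptotic estimate is ≈ 234.07.)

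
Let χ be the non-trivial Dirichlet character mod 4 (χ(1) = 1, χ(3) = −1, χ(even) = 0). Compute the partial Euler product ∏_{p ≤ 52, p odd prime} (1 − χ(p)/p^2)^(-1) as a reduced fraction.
∏ = 114726379539814929565547/125247697987829760000000

The odd primes p ≤ 52 are [3, 5, 7, 11, 13, 17, 19, 23, 29, 31, 37, 41, 43, 47]. For each, χ(p) = 1 if p ≡ 1 mod 4, χ(p) = −1 if p ≡ 3 mod 4. Taking (1 − χ(p)/p^2)^(-1) = p^2/(p^2 − χ(p)): (1 − (-1)/3^2)^(-1) · (1 − (1)/5^2)^(-1) · (1 − (-1)/7^2)^(-1) · (1 − (-1)/11^2)^(-1) · (1 − (1)/13^2)^(-1) · (1 − (1)/17^2)^(-1) · (1 − (-1)/19^2)^(-1) · (1 − (-1)/23^2)^(-1) · (1 − (1)/29^2)^(-1) · (1 − (-1)/31^2)^(-1) · (1 − (1)/37^2)^(-1) · (1 − (1)/41^2)^(-1) · (1 − (-1)/43^2)^(-1) · (1 − (-1)/47^2)^(-1) = 114726379539814929565547/125247697987829760000000.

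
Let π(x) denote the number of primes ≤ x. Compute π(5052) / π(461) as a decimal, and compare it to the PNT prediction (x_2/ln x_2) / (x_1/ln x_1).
π(5052)/π(461) = 676/89 ≈ 7.5955;  PNT prediction ≈ 7.8821.

π(461) = 89 and π(5052) = 676, so π(5052)/π(461) ≈ 7.5955. The PNT-predicted ratio is (5052/ln(5052)) / (461/ln(461)) ≈ 7.8821. The two agree to within a few percent, as expected.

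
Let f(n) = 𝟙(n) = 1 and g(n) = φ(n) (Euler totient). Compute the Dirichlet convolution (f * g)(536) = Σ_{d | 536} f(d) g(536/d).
(𝟙 * φ)(536) = 536

Divisors of 536: [1, 2, 4, 8, 67, 134, 268, 536]. For each d | 536:
  d = 1: 𝟙(1) · φ(536/1) = 1 · 264 = 264
  d = 2: 𝟙(2) · φ(536/2) = 1 · 132 = 132
  d = 4: 𝟙(4) · φ(536/4) = 1 · 66 = 66
  d = 8: 𝟙(8) · φ(536/8) = 1 · 66 = 66
  d = 67: 𝟙(67) · φ(536/67) = 1 · 4 = 4
  d = 134: 𝟙(134) · φ(536/134) = 1 · 2 = 2
  d = 268: 𝟙(268) · φ(536/268) = 1 · 1 = 1
  d = 536: 𝟙(536) · φ(536/536) = 1 · 1 = 1
Summing: (𝟙 * φ)(536) = 264 + 132 + 66 + 66 + 4 + 2 + 1 + 1 = 536.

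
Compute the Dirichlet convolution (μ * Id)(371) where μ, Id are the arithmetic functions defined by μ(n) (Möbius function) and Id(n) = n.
(μ * Id)(371) = 312

Divisors of 371: [1, 7, 53, 371]. For each d | 371:
  d = 1: μ(1) · Id(371/1) = 1 · 371 = 371
  d = 7: μ(7) · Id(371/7) = -1 · 53 = -53
  d = 53: μ(53) · Id(371/53) = -1 · 7 = -7
  d = 371: μ(371) · Id(371/371) = 1 · 1 = 1
Summing: (μ * Id)(371) = 371 + -53 + -7 + 1 = 312.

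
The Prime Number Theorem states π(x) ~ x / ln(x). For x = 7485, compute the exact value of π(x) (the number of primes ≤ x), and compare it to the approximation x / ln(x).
π(7485) = 947;  x/ln(x) ≈ 839.06;  relative error ≈ 11.40%.

Directly count primes up to 7485: π(7485) = 947. The PNT approximation gives 7485/ln(7485) ≈ 7485/8.92066 ≈ 839.06. Relative error (π(x) − x/ln(x)) / π(x) ≈ 11.40%; the approximation is known to undercount slightly (Li(x) is a better estimate).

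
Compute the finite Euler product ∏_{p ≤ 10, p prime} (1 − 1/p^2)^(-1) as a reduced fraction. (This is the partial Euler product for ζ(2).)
∏ = 1225/768

The primes p ≤ 10 are [2, 3, 5, 7]. For each prime, (1 − 1/p^2)^(-1) = p^2 / (p^2 − 1). The product is (1 − 1/2^2)^(-1), (1 − 1/3^2)^(-1), (1 − 1/5^2)^(-1), (1 − 1/7^2)^(-1) = ∏ p^2 / (p^2 − 1) = 1225/768.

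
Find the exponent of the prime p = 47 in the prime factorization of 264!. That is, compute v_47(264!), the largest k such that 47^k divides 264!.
v_47(264!) = 5

Legendre's formula: v_p(n!) = Σ_{k ≥ 1} ⌊n / p^k⌋. For p = 47, n = 264, the terms are:
  ⌊264/47^1⌋ = ⌊264/47⌋ = 5
(the next term ⌊264/47^2⌋ = 0, terminating the sum). Summing: v_47(264!) = 5 = 5.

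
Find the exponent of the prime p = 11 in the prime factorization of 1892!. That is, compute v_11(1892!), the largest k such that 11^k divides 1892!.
v_11(1892!) = 188

Legendre's formula: v_p(n!) = Σ_{k ≥ 1} ⌊n / p^k⌋. For p = 11, n = 1892, the terms are:
  ⌊1892/11^1⌋ = ⌊1892/11⌋ = 172
  ⌊1892/11^2⌋ = ⌊1892/121⌋ = 15
  ⌊1892/11^3⌋ = ⌊1892/1331⌋ = 1
(the next term ⌊1892/11^4⌋ = 0, terminating the sum). Summing: v_11(1892!) = 172 + 15 + 1 = 188.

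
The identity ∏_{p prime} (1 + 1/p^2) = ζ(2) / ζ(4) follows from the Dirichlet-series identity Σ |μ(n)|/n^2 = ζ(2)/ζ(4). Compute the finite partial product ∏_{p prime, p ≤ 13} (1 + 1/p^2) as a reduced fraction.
∏ = 1037000/693693

The primes p ≤ 13 are [2, 3, 5, 7, 11, 13]. For each, (1 + 1/p^2) = (p^2 + 1)/p^2. Multiplying these fractions over p ∈ [2, 3, 5, 7, 11, 13] gives 1037000/693693. (In the limit P → ∞ this tends to ζ(2)/ζ(4).)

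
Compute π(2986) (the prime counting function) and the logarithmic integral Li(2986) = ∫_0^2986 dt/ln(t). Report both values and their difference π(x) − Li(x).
π(2986) = 429;  Li(2986) ≈ 441.01;  π(x) − Li(x) ≈ -12.01.

Direct count of primes ≤ 2986 gives π(2986) = 429. Numerical evaluation of the logarithmic integral gives Li(2986) ≈ 441.01. The difference π(x) − Li(x) ≈ -12.01 is typically negative for small/moderate x (Li(x) overestimates), though Littlewood's theorem shows this sign changes infinitely often.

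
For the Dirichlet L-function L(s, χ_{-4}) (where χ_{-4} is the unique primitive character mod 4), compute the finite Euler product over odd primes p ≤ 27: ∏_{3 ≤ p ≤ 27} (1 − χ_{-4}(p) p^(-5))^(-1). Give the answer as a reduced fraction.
∏ = 19221914719363107239019289471588875/19296053991287416836128860852453376

The odd primes p ≤ 27 are [3, 5, 7, 11, 13, 17, 19, 23]. For each, χ(p) = 1 if p ≡ 1 mod 4, χ(p) = −1 if p ≡ 3 mod 4. Taking (1 − χ(p)/p^5)^(-1) = p^5/(p^5 − χ(p)): (1 − (-1)/3^5)^(-1) · (1 − (1)/5^5)^(-1) · (1 − (-1)/7^5)^(-1) · (1 − (-1)/11^5)^(-1) · (1 − (1)/13^5)^(-1) · (1 − (1)/17^5)^(-1) · (1 − (-1)/19^5)^(-1) · (1 − (-1)/23^5)^(-1) = 19221914719363107239019289471588875/19296053991287416836128860852453376.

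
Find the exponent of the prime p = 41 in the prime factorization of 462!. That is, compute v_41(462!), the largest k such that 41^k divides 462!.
v_41(462!) = 11

Legendre's formula: v_p(n!) = Σ_{k ≥ 1} ⌊n / p^k⌋. For p = 41, n = 462, the terms are:
  ⌊462/41^1⌋ = ⌊462/41⌋ = 11
(the next term ⌊462/41^2⌋ = 0, terminating the sum). Summing: v_41(462!) = 11 = 11.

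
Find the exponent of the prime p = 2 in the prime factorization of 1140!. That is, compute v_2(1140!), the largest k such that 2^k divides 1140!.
v_2(1140!) = 1135

Legendre's formula: v_p(n!) = Σ_{k ≥ 1} ⌊n / p^k⌋. For p = 2, n = 1140, the terms are:
  ⌊1140/2^1⌋ = ⌊1140/2⌋ = 570
  ⌊1140/2^2⌋ = ⌊1140/4⌋ = 285
  ⌊1140/2^3⌋ = ⌊1140/8⌋ = 142
  ⌊1140/2^4⌋ = ⌊1140/16⌋ = 71
  ⌊1140/2^5⌋ = ⌊1140/32⌋ = 35
  ⌊1140/2^6⌋ = ⌊1140/64⌋ = 17
  ⌊1140/2^7⌋ = ⌊1140/128⌋ = 8
  ⌊1140/2^8⌋ = ⌊1140/256⌋ = 4
  ⌊1140/2^9⌋ = ⌊1140/512⌋ = 2
  ⌊1140/2^10⌋ = ⌊1140/1024⌋ = 1
(the next term ⌊1140/2^11⌋ = 0, terminating the sum). Summing: v_2(1140!) = 570 + 285 + 142 + 71 + 35 + 17 + 8 + 4 + 2 + 1 = 1135.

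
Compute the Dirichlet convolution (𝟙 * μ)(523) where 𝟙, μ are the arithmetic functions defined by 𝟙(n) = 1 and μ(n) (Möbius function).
(𝟙 * μ)(523) = 0

Divisors of 523: [1, 523]. For each d | 523:
  d = 1: 𝟙(1) · μ(523/1) = 1 · -1 = -1
  d = 523: 𝟙(523) · μ(523/523) = 1 · 1 = 1
Summing: (𝟙 * μ)(523) = -1 + 1 = 0.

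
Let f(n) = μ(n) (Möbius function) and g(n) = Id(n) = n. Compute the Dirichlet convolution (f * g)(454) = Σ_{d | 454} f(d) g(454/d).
(μ * Id)(454) = 226

Divisors of 454: [1, 2, 227, 454]. For each d | 454:
  d = 1: μ(1) · Id(454/1) = 1 · 454 = 454
  d = 2: μ(2) · Id(454/2) = -1 · 227 = -227
  d = 227: μ(227) · Id(454/227) = -1 · 2 = -2
  d = 454: μ(454) · Id(454/454) = 1 · 1 = 1
Summing: (μ * Id)(454) = 454 + -227 + -2 + 1 = 226.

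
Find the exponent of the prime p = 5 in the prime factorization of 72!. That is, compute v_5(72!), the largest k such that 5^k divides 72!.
v_5(72!) = 16

Legendre's formula: v_p(n!) = Σ_{k ≥ 1} ⌊n / p^k⌋. For p = 5, n = 72, the terms are:
  ⌊72/5^1⌋ = ⌊72/5⌋ = 14
  ⌊72/5^2⌋ = ⌊72/25⌋ = 2
(the next term ⌊72/5^3⌋ = 0, terminating the sum). Summing: v_5(72!) = 14 + 2 = 16.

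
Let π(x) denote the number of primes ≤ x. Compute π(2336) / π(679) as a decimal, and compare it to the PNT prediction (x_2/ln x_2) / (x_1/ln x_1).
π(2336)/π(679) = 345/123 ≈ 2.8049;  PNT prediction ≈ 2.8923.

π(679) = 123 and π(2336) = 345, so π(2336)/π(679) ≈ 2.8049. The PNT-predicted ratio is (2336/ln(2336)) / (679/ln(679)) ≈ 2.8923. The two agree to within a few percent, as expected.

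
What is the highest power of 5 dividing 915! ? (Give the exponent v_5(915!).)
v_5(915!) = 227

Legendre's formula: v_p(n!) = Σ_{k ≥ 1} ⌊n / p^k⌋. For p = 5, n = 915, the terms are:
  ⌊915/5^1⌋ = ⌊915/5⌋ = 183
  ⌊915/5^2⌋ = ⌊915/25⌋ = 36
  ⌊915/5^3⌋ = ⌊915/125⌋ = 7
  ⌊915/5^4⌋ = ⌊915/625⌋ = 1
(the next term ⌊915/5^5⌋ = 0, terminating the sum). Summing: v_5(915!) = 183 + 36 + 7 + 1 = 227.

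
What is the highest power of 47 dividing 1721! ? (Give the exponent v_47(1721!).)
v_47(1721!) = 36

Legendre's formula: v_p(n!) = Σ_{k ≥ 1} ⌊n / p^k⌋. For p = 47, n = 1721, the terms are:
  ⌊1721/47^1⌋ = ⌊1721/47⌋ = 36
(the next term ⌊1721/47^2⌋ = 0, terminating the sum). Summing: v_47(1721!) = 36 = 36.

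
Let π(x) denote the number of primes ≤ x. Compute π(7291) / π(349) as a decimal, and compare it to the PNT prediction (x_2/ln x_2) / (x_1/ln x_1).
π(7291)/π(349) = 929/70 ≈ 13.2714;  PNT prediction ≈ 13.7524.

π(349) = 70 and π(7291) = 929, so π(7291)/π(349) ≈ 13.2714. The PNT-predicted ratio is (7291/ln(7291)) / (349/ln(349)) ≈ 13.7524. The two agree to within a few percent, as expected.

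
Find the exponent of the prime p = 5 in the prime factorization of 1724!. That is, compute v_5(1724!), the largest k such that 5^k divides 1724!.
v_5(1724!) = 427

Legendre's formula: v_p(n!) = Σ_{k ≥ 1} ⌊n / p^k⌋. For p = 5, n = 1724, the terms are:
  ⌊1724/5^1⌋ = ⌊1724/5⌋ = 344
  ⌊1724/5^2⌋ = ⌊1724/25⌋ = 68
  ⌊1724/5^3⌋ = ⌊1724/125⌋ = 13
  ⌊1724/5^4⌋ = ⌊1724/625⌋ = 2
(the next term ⌊1724/5^5⌋ = 0, terminating the sum). Summing: v_5(1724!) = 344 + 68 + 13 + 2 = 427.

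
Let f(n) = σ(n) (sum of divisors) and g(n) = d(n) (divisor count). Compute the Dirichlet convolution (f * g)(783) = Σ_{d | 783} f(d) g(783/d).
(σ * d)(783) = 2624

Divisors of 783: [1, 3, 9, 27, 29, 87, 261, 783]. For each d | 783:
  d = 1: σ(1) · d(783/1) = 1 · 8 = 8
  d = 3: σ(3) · d(783/3) = 4 · 6 = 24
  d = 9: σ(9) · d(783/9) = 13 · 4 = 52
  d = 27: σ(27) · d(783/27) = 40 · 2 = 80
  d = 29: σ(29) · d(783/29) = 30 · 4 = 120
  d = 87: σ(87) · d(783/87) = 120 · 3 = 360
  d = 261: σ(261) · d(783/261) = 390 · 2 = 780
  d = 783: σ(783) · d(783/783) = 1200 · 1 = 1200
Summing: (σ * d)(783) = 8 + 24 + 52 + 80 + 120 + 360 + 780 + 1200 = 2624.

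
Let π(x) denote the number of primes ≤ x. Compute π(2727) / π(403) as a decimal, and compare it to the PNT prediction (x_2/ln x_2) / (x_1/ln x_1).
π(2727)/π(403) = 397/79 ≈ 5.0253;  PNT prediction ≈ 5.1313.

π(403) = 79 and π(2727) = 397, so π(2727)/π(403) ≈ 5.0253. The PNT-predicted ratio is (2727/ln(2727)) / (403/ln(403)) ≈ 5.1313. The two agree to within a few percent, as expected.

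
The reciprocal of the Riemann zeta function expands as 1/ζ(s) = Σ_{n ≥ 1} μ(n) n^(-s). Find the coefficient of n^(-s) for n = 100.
μ(100) = 0

Factor n = 100 = 2^2 · 5^2. μ(n) = 0 if any exponent ≥ 2 (not squarefree); otherwise μ(n) = (−1)^{ω(n)} where ω(n) is the number of distinct prime factors. Applying: μ(100) = 0.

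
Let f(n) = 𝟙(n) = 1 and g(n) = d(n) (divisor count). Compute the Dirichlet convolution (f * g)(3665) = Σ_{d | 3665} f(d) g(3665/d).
(𝟙 * d)(3665) = 9

Divisors of 3665: [1, 5, 733, 3665]. For each d | 3665:
  d = 1: 𝟙(1) · d(3665/1) = 1 · 4 = 4
  d = 5: 𝟙(5) · d(3665/5) = 1 · 2 = 2
  d = 733: 𝟙(733) · d(3665/733) = 1 · 2 = 2
  d = 3665: 𝟙(3665) · d(3665/3665) = 1 · 1 = 1
Summing: (𝟙 * d)(3665) = 4 + 2 + 2 + 1 = 9.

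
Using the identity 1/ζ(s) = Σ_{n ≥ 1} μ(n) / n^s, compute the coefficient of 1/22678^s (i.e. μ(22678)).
μ(22678) = 1

Factor n = 22678 = 2 · 17 · 23 · 29. μ(n) = 0 if any exponent ≥ 2 (not squarefree); otherwise μ(n) = (−1)^{ω(n)} where ω(n) is the number of distinct prime factors. Applying: μ(22678) = 1.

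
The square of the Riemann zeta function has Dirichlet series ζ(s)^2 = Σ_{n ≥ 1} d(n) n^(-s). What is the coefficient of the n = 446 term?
d(446) = 4

ζ(s)^2 = (Σ 1/m^s)(Σ 1/k^s). The coefficient of 1/n^s in the product is the number of ordered pairs (m, k) with mk = n, which equals d(n). For n = 446, divisors are [1, 2, 223, 446], so d(446) = 4.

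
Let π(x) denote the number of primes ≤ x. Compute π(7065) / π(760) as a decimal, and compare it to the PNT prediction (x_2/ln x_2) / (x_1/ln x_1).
π(7065)/π(760) = 907/134 ≈ 6.7687;  PNT prediction ≈ 6.9575.

π(760) = 134 and π(7065) = 907, so π(7065)/π(760) ≈ 6.7687. The PNT-predicted ratio is (7065/ln(7065)) / (760/ln(760)) ≈ 6.9575. The two agree to within a few percent, as expected.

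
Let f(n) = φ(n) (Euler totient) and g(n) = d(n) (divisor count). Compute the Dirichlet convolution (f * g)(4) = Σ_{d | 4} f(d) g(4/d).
(φ * d)(4) = 7

Divisors of 4: [1, 2, 4]. For each d | 4:
  d = 1: φ(1) · d(4/1) = 1 · 3 = 3
  d = 2: φ(2) · d(4/2) = 1 · 2 = 2
  d = 4: φ(4) · d(4/4) = 2 · 1 = 2
Summing: (φ * d)(4) = 3 + 2 + 2 = 7.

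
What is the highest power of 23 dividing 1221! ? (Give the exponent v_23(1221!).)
v_23(1221!) = 55

Legendre's formula: v_p(n!) = Σ_{k ≥ 1} ⌊n / p^k⌋. For p = 23, n = 1221, the terms are:
  ⌊1221/23^1⌋ = ⌊1221/23⌋ = 53
  ⌊1221/23^2⌋ = ⌊1221/529⌋ = 2
(the next term ⌊1221/23^3⌋ = 0, terminating the sum). Summing: v_23(1221!) = 53 + 2 = 55.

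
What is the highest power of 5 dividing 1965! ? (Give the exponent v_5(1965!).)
v_5(1965!) = 489

Legendre's formula: v_p(n!) = Σ_{k ≥ 1} ⌊n / p^k⌋. For p = 5, n = 1965, the terms are:
  ⌊1965/5^1⌋ = ⌊1965/5⌋ = 393
  ⌊1965/5^2⌋ = ⌊1965/25⌋ = 78
  ⌊1965/5^3⌋ = ⌊1965/125⌋ = 15
  ⌊1965/5^4⌋ = ⌊1965/625⌋ = 3
(the next term ⌊1965/5^5⌋ = 0, terminating the sum). Summing: v_5(1965!) = 393 + 78 + 15 + 3 = 489.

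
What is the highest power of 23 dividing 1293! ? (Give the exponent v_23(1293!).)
v_23(1293!) = 58

Legendre's formula: v_p(n!) = Σ_{k ≥ 1} ⌊n / p^k⌋. For p = 23, n = 1293, the terms are:
  ⌊1293/23^1⌋ = ⌊1293/23⌋ = 56
  ⌊1293/23^2⌋ = ⌊1293/529⌋ = 2
(the next term ⌊1293/23^3⌋ = 0, terminating the sum). Summing: v_23(1293!) = 56 + 2 = 58.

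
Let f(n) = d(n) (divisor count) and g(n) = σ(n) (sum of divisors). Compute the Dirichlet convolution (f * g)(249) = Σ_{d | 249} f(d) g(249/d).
(d * σ)(249) = 516

Divisors of 249: [1, 3, 83, 249]. For each d | 249:
  d = 1: d(1) · σ(249/1) = 1 · 336 = 336
  d = 3: d(3) · σ(249/3) = 2 · 84 = 168
  d = 83: d(83) · σ(249/83) = 2 · 4 = 8
  d = 249: d(249) · σ(249/249) = 4 · 1 = 4
Summing: (d * σ)(249) = 336 + 168 + 8 + 4 = 516.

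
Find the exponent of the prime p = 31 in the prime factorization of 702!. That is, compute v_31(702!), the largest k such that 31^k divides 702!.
v_31(702!) = 22

Legendre's formula: v_p(n!) = Σ_{k ≥ 1} ⌊n / p^k⌋. For p = 31, n = 702, the terms are:
  ⌊702/31^1⌋ = ⌊702/31⌋ = 22
(the next term ⌊702/31^2⌋ = 0, terminating the sum). Summing: v_31(702!) = 22 = 22.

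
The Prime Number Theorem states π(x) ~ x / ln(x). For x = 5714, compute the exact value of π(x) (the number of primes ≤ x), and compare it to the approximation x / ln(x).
π(5714) = 752;  x/ln(x) ≈ 660.53;  relative error ≈ 12.16%.

Directly count primes up to 5714: π(5714) = 752. The PNT approximation gives 5714/ln(5714) ≈ 5714/8.65067 ≈ 660.53. Relative error (π(x) − x/ln(x)) / π(x) ≈ 12.16%; the approximation is known to undercount slightly (Li(x) is a better estimate).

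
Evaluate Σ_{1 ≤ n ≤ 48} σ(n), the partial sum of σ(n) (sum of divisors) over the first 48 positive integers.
Σ_{n ≤ 48} σ(n) = 1930

Compute σ(n) for each 1 ≤ n ≤ 48: σ(1) = 1, σ(2) = 3, σ(3) = 4, σ(4) = 7, σ(5) = 6, σ(6) = 12, σ(7) = 8, σ(8) = 15, σ(9) = 13, σ(10) = 18, σ(11) = 12, σ(12) = 28, σ(13) = 14, σ(14) = 24, σ(15) = 24, σ(16) = 31, σ(17) = 18, σ(18) = 39, σ(19) = 20, σ(20) = 42, σ(21) = 32, σ(22) = 36, σ(23) = 24, σ(24) = 60, σ(25) = 31, σ(26) = 42, σ(27) = 40, σ(28) = 56, σ(29) = 30, σ(30) = 72, σ(31) = 32, σ(32) = 63, σ(33) = 48, σ(34) = 54, σ(35) = 48, σ(36) = 91, σ(37) = 38, σ(38) = 60, σ(39) = 56, σ(40) = 90, σ(41) = 42, σ(42) = 96, σ(43) = 44, σ(44) = 84, σ(45) = 78, σ(46) = 72, σ(47) = 48, σ(48) = 124. Summing all 48 values: 1930. (Average order: Σ_{n ≤ x} σ(n) ~ (π²/12) x². For x = 48, (π²/12)·48² ≈ 1894.96.)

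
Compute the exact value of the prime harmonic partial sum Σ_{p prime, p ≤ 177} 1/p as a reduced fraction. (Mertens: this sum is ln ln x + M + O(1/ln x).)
Σ 1/p = 319420215161551700804173656907103406301944826032199624513259054823197/166589903787325219380851695350896256250980509594874862046961683989710

π(177) = 40, so the primes ≤ 177 are [2, 3, 5, 7, 11, 13, 17, 19, 23, 29, 31, 37, 41, 43, 47, 53, 59, 61, 67, 71, 73, 79, 83, 89, 97, 101, 103, 107, 109, 113, 127, 131, 137, 139, 149, 151, 157, 163, 167, 173]. Summing 1/p over these primes: 319420215161551700804173656907103406301944826032199624513259054823197/166589903787325219380851695350896256250980509594874862046961683989710 ≈ 1.9174. Mertens estimate ln ln(177) + 0.2615 ≈ 1.9056.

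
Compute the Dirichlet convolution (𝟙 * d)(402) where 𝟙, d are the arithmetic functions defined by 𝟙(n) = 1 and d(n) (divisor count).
(𝟙 * d)(402) = 27

Divisors of 402: [1, 2, 3, 6, 67, 134, 201, 402]. For each d | 402:
  d = 1: 𝟙(1) · d(402/1) = 1 · 8 = 8
  d = 2: 𝟙(2) · d(402/2) = 1 · 4 = 4
  d = 3: 𝟙(3) · d(402/3) = 1 · 4 = 4
  d = 6: 𝟙(6) · d(402/6) = 1 · 2 = 2
  d = 67: 𝟙(67) · d(402/67) = 1 · 4 = 4
  d = 134: 𝟙(134) · d(402/134) = 1 · 2 = 2
  d = 201: 𝟙(201) · d(402/201) = 1 · 2 = 2
  d = 402: 𝟙(402) · d(402/402) = 1 · 1 = 1
Summing: (𝟙 * d)(402) = 8 + 4 + 4 + 2 + 4 + 2 + 2 + 1 = 27.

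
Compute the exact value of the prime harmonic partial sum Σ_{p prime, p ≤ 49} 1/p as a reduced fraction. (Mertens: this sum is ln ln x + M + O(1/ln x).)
Σ 1/p = 1021729465586766997/614889782588491410

π(49) = 15, so the primes ≤ 49 are [2, 3, 5, 7, 11, 13, 17, 19, 23, 29, 31, 37, 41, 43, 47]. Summing 1/p over these primes: 1021729465586766997/614889782588491410 ≈ 1.6616. Mertens estimate ln ln(49) + 0.2615 ≈ 1.6204.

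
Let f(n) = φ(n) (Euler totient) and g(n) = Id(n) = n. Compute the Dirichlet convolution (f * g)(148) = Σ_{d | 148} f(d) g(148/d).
(φ * Id)(148) = 584

Divisors of 148: [1, 2, 4, 37, 74, 148]. For each d | 148:
  d = 1: φ(1) · Id(148/1) = 1 · 148 = 148
  d = 2: φ(2) · Id(148/2) = 1 · 74 = 74
  d = 4: φ(4) · Id(148/4) = 2 · 37 = 74
  d = 37: φ(37) · Id(148/37) = 36 · 4 = 144
  d = 74: φ(74) · Id(148/74) = 36 · 2 = 72
  d = 148: φ(148) · Id(148/148) = 72 · 1 = 72
Summing: (φ * Id)(148) = 148 + 74 + 74 + 144 + 72 + 72 = 584.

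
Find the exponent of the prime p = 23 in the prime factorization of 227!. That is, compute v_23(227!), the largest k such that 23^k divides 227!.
v_23(227!) = 9

Legendre's formula: v_p(n!) = Σ_{k ≥ 1} ⌊n / p^k⌋. For p = 23, n = 227, the terms are:
  ⌊227/23^1⌋ = ⌊227/23⌋ = 9
(the next term ⌊227/23^2⌋ = 0, terminating the sum). Summing: v_23(227!) = 9 = 9.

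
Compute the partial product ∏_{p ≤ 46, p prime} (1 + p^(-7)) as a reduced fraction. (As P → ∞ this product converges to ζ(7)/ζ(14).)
∏ = 520809220089538061022644224225580227698833285987386472597926245148089867161153104280287356125184/516528479137134655019209847872578550121603875954111837055841148542846145248143400719531810009375

The primes p ≤ 46 are [2, 3, 5, 7, 11, 13, 17, 19, 23, 29, 31, 37, 41, 43]. For each, (1 + 1/p^7) = (p^7 + 1)/p^7. Multiplying these fractions over p ∈ [2, 3, 5, 7, 11, 13, 17, 19, 23, 29, 31, 37, 41, 43] gives 520809220089538061022644224225580227698833285987386472597926245148089867161153104280287356125184/516528479137134655019209847872578550121603875954111837055841148542846145248143400719531810009375. (In the limit P → ∞ this tends to ζ(7)/ζ(14).)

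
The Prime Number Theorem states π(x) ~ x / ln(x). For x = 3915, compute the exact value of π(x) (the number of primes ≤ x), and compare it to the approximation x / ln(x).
π(3915) = 541;  x/ln(x) ≈ 473.25;  relative error ≈ 12.52%.

Directly count primes up to 3915: π(3915) = 541. The PNT approximation gives 3915/ln(3915) ≈ 3915/8.27257 ≈ 473.25. Relative error (π(x) − x/ln(x)) / π(x) ≈ 12.52%; the approximation is known to undercount slightly (Li(x) is a better estimate).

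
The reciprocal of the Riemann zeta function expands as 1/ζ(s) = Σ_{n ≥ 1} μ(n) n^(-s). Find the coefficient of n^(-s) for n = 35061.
μ(35061) = 1

Factor n = 35061 = 3 · 13 · 29 · 31. μ(n) = 0 if any exponent ≥ 2 (not squarefree); otherwise μ(n) = (−1)^{ω(n)} where ω(n) is the number of distinct prime factors. Applying: μ(35061) = 1.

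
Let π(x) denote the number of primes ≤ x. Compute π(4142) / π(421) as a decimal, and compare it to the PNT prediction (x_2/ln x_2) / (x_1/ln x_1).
π(4142)/π(421) = 570/82 ≈ 6.9512;  PNT prediction ≈ 7.1378.

π(421) = 82 and π(4142) = 570, so π(4142)/π(421) ≈ 6.9512. The PNT-predicted ratio is (4142/ln(4142)) / (421/ln(421)) ≈ 7.1378. The two agree to within a few percent, as expected.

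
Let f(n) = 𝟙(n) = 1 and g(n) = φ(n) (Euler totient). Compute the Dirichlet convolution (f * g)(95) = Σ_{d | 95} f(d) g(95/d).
(𝟙 * φ)(95) = 95

Divisors of 95: [1, 5, 19, 95]. For each d | 95:
  d = 1: 𝟙(1) · φ(95/1) = 1 · 72 = 72
  d = 5: 𝟙(5) · φ(95/5) = 1 · 18 = 18
  d = 19: 𝟙(19) · φ(95/19) = 1 · 4 = 4
  d = 95: 𝟙(95) · φ(95/95) = 1 · 1 = 1
Summing: (𝟙 * φ)(95) = 72 + 18 + 4 + 1 = 95.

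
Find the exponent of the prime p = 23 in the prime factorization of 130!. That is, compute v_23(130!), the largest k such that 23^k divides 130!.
v_23(130!) = 5

Legendre's formula: v_p(n!) = Σ_{k ≥ 1} ⌊n / p^k⌋. For p = 23, n = 130, the terms are:
  ⌊130/23^1⌋ = ⌊130/23⌋ = 5
(the next term ⌊130/23^2⌋ = 0, terminating the sum). Summing: v_23(130!) = 5 = 5.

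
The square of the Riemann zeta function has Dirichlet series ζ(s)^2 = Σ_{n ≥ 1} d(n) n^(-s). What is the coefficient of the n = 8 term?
d(8) = 4

ζ(s)^2 = (Σ 1/m^s)(Σ 1/k^s). The coefficient of 1/n^s in the product is the number of ordered pairs (m, k) with mk = n, which equals d(n). For n = 8, divisors are [1, 2, 4, 8], so d(8) = 4.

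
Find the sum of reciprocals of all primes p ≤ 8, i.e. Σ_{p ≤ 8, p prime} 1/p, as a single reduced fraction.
Σ 1/p = 247/210

π(8) = 4, so the primes ≤ 8 are [2, 3, 5, 7]. Summing 1/p over these primes: 247/210 ≈ 1.1762. Mertens estimate ln ln(8) + 0.2615 ≈ 0.9936.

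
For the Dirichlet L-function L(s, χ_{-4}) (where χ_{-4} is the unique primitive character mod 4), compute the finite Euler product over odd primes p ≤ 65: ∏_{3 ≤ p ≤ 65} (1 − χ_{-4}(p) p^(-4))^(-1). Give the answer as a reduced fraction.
∏ = 81934214988902113115031508050672702841756592198516788686922065253543/82850154482442028729801746725895742819441886414557775886809038848000

The odd primes p ≤ 65 are [3, 5, 7, 11, 13, 17, 19, 23, 29, 31, 37, 41, 43, 47, 53, 59, 61]. For each, χ(p) = 1 if p ≡ 1 mod 4, χ(p) = −1 if p ≡ 3 mod 4. Taking (1 − χ(p)/p^4)^(-1) = p^4/(p^4 − χ(p)): (1 − (-1)/3^4)^(-1) · (1 − (1)/5^4)^(-1) · (1 − (-1)/7^4)^(-1) · (1 − (-1)/11^4)^(-1) · (1 − (1)/13^4)^(-1) · (1 − (1)/17^4)^(-1) · (1 − (-1)/19^4)^(-1) · (1 − (-1)/23^4)^(-1) · (1 − (1)/29^4)^(-1) · (1 − (-1)/31^4)^(-1) · (1 − (1)/37^4)^(-1) · (1 − (1)/41^4)^(-1) · (1 − (-1)/43^4)^(-1) · (1 − (-1)/47^4)^(-1) · (1 − (1)/53^4)^(-1) · (1 − (-1)/59^4)^(-1) · (1 − (1)/61^4)^(-1) = 81934214988902113115031508050672702841756592198516788686922065253543/82850154482442028729801746725895742819441886414557775886809038848000.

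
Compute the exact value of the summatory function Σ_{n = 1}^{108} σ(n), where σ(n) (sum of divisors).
Σ_{n ≤ 108} σ(n) = 9673

Compute σ(n) for each 1 ≤ n ≤ 108: σ(1) = 1, σ(2) = 3, σ(3) = 4, σ(4) = 7, σ(5) = 6, σ(6) = 12, σ(7) = 8, σ(8) = 15, σ(9) = 13, σ(10) = 18, σ(11) = 12, σ(12) = 28, σ(13) = 14, σ(14) = 24, σ(15) = 24, σ(16) = 31, σ(17) = 18, σ(18) = 39, σ(19) = 20, σ(20) = 42, σ(21) = 32, σ(22) = 36, σ(23) = 24, σ(24) = 60, σ(25) = 31, σ(26) = 42, σ(27) = 40, σ(28) = 56, σ(29) = 30, σ(30) = 72, σ(31) = 32, σ(32) = 63, σ(33) = 48, σ(34) = 54, σ(35) = 48, σ(36) = 91, σ(37) = 38, σ(38) = 60, σ(39) = 56, σ(40) = 90, σ(41) = 42, σ(42) = 96, σ(43) = 44, σ(44) = 84, σ(45) = 78, σ(46) = 72, σ(47) = 48, σ(48) = 124, σ(49) = 57, σ(50) = 93, σ(51) = 72, σ(52) = 98, σ(53) = 54, σ(54) = 120, σ(55) = 72, σ(56) = 120, σ(57) = 80, σ(58) = 90, σ(59) = 60, σ(60) = 168, σ(61) = 62, σ(62) = 96, σ(63) = 104, σ(64) = 127, σ(65) = 84, σ(66) = 144, σ(67) = 68, σ(68) = 126, σ(69) = 96, σ(70) = 144, σ(71) = 72, σ(72) = 195, σ(73) = 74, σ(74) = 114, σ(75) = 124, σ(76) = 140, σ(77) = 96, σ(78) = 168, σ(79) = 80, σ(80) = 186, σ(81) = 121, σ(82) = 126, σ(83) = 84, σ(84) = 224, σ(85) = 108, σ(86) = 132, σ(87) = 120, σ(88) = 180, σ(89) = 90, σ(90) = 234, σ(91) = 112, σ(92) = 168, σ(93) = 128, σ(94) = 144, σ(95) = 120, σ(96) = 252, σ(97) = 98, σ(98) = 171, σ(99) = 156, σ(100) = 217, σ(101) = 102, σ(102) = 216, σ(103) = 104, σ(104) = 210, σ(105) = 192, σ(106) = 162, σ(107) = 108, σ(108) = 280. Summing all 108 values: 9673. (Average order: Σ_{n ≤ x} σ(n) ~ (π²/12) x². For x = 108, (π²/12)·108² ≈ 9593.26.)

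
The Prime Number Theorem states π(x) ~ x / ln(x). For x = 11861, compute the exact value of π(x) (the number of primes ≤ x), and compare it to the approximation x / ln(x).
π(11861) = 1421;  x/ln(x) ≈ 1264.36;  relative error ≈ 11.02%.

Directly count primes up to 11861: π(11861) = 1421. The PNT approximation gives 11861/ln(11861) ≈ 11861/9.38101 ≈ 1264.36. Relative error (π(x) − x/ln(x)) / π(x) ≈ 11.02%; the approximation is known to undercount slightly (Li(x) is a better estimate).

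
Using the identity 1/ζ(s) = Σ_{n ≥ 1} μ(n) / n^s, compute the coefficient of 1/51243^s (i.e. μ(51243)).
μ(51243) = 1

Factor n = 51243 = 3 · 19 · 29 · 31. μ(n) = 0 if any exponent ≥ 2 (not squarefree); otherwise μ(n) = (−1)^{ω(n)} where ω(n) is the number of distinct prime factors. Applying: μ(51243) = 1.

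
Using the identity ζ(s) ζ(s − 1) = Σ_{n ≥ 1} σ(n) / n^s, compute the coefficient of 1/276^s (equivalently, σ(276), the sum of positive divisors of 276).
σ(276) = 672

In the product (Σ m^0/m^s)(Σ k / k^s) = Σ (Σ_{d | n} d) / n^s, the coefficient of 1/n^s is σ(n) = Σ_{d | n} d. For n = 276, divisors are [1, 2, 3, 4, 6, 12, 23, 46, 69, 92, 138, 276]; summing: σ(276) = 672.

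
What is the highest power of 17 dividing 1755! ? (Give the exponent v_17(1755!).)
v_17(1755!) = 109

Legendre's formula: v_p(n!) = Σ_{k ≥ 1} ⌊n / p^k⌋. For p = 17, n = 1755, the terms are:
  ⌊1755/17^1⌋ = ⌊1755/17⌋ = 103
  ⌊1755/17^2⌋ = ⌊1755/289⌋ = 6
(the next term ⌊1755/17^3⌋ = 0, terminating the sum). Summing: v_17(1755!) = 103 + 6 = 109.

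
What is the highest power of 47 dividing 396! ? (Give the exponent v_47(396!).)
v_47(396!) = 8

Legendre's formula: v_p(n!) = Σ_{k ≥ 1} ⌊n / p^k⌋. For p = 47, n = 396, the terms are:
  ⌊396/47^1⌋ = ⌊396/47⌋ = 8
(the next term ⌊396/47^2⌋ = 0, terminating the sum). Summing: v_47(396!) = 8 = 8.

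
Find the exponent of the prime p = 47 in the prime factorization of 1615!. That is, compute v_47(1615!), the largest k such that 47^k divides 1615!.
v_47(1615!) = 34

Legendre's formula: v_p(n!) = Σ_{k ≥ 1} ⌊n / p^k⌋. For p = 47, n = 1615, the terms are:
  ⌊1615/47^1⌋ = ⌊1615/47⌋ = 34
(the next term ⌊1615/47^2⌋ = 0, terminating the sum). Summing: v_47(1615!) = 34 = 34.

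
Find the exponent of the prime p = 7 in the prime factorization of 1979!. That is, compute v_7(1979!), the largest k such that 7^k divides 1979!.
v_7(1979!) = 327

Legendre's formula: v_p(n!) = Σ_{k ≥ 1} ⌊n / p^k⌋. For p = 7, n = 1979, the terms are:
  ⌊1979/7^1⌋ = ⌊1979/7⌋ = 282
  ⌊1979/7^2⌋ = ⌊1979/49⌋ = 40
  ⌊1979/7^3⌋ = ⌊1979/343⌋ = 5
(the next term ⌊1979/7^4⌋ = 0, terminating the sum). Summing: v_7(1979!) = 282 + 40 + 5 = 327.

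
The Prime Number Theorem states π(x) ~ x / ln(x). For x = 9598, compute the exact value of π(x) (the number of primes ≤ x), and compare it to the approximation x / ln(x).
π(9598) = 1184;  x/ln(x) ≈ 1046.75;  relative error ≈ 11.59%.

Directly count primes up to 9598: π(9598) = 1184. The PNT approximation gives 9598/ln(9598) ≈ 9598/9.16931 ≈ 1046.75. Relative error (π(x) − x/ln(x)) / π(x) ≈ 11.59%; the approximation is known to undercount slightly (Li(x) is a better estimate).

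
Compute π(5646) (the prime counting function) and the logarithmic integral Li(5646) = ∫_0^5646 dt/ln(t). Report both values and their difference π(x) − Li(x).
π(5646) = 741;  Li(5646) ≈ 759.58;  π(x) − Li(x) ≈ -18.58.

Direct count of primes ≤ 5646 gives π(5646) = 741. Numerical evaluation of the logarithmic integral gives Li(5646) ≈ 759.58. The difference π(x) − Li(x) ≈ -18.58 is typically negative for small/moderate x (Li(x) overestimates), though Littlewood's theorem shows this sign changes infinitely often.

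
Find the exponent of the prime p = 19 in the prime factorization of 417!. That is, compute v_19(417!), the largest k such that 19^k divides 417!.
v_19(417!) = 22

Legendre's formula: v_p(n!) = Σ_{k ≥ 1} ⌊n / p^k⌋. For p = 19, n = 417, the terms are:
  ⌊417/19^1⌋ = ⌊417/19⌋ = 21
  ⌊417/19^2⌋ = ⌊417/361⌋ = 1
(the next term ⌊417/19^3⌋ = 0, terminating the sum). Summing: v_19(417!) = 21 + 1 = 22.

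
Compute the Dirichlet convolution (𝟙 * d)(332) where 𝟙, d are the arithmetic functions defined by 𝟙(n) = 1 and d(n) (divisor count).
(𝟙 * d)(332) = 18

Divisors of 332: [1, 2, 4, 83, 166, 332]. For each d | 332:
  d = 1: 𝟙(1) · d(332/1) = 1 · 6 = 6
  d = 2: 𝟙(2) · d(332/2) = 1 · 4 = 4
  d = 4: 𝟙(4) · d(332/4) = 1 · 2 = 2
  d = 83: 𝟙(83) · d(332/83) = 1 · 3 = 3
  d = 166: 𝟙(166) · d(332/166) = 1 · 2 = 2
  d = 332: 𝟙(332) · d(332/332) = 1 · 1 = 1
Summing: (𝟙 * d)(332) = 6 + 4 + 2 + 3 + 2 + 1 = 18.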